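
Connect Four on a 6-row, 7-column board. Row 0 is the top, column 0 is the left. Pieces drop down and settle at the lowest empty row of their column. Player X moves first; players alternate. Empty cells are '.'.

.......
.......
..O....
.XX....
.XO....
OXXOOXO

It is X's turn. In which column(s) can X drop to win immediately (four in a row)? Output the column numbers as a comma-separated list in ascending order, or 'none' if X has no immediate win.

Answer: 1

Derivation:
col 0: drop X → no win
col 1: drop X → WIN!
col 2: drop X → no win
col 3: drop X → no win
col 4: drop X → no win
col 5: drop X → no win
col 6: drop X → no win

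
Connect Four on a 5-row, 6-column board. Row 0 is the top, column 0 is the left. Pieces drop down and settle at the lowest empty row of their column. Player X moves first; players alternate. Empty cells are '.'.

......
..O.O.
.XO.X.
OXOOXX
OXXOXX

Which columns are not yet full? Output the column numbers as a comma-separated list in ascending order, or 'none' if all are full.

Answer: 0,1,2,3,4,5

Derivation:
col 0: top cell = '.' → open
col 1: top cell = '.' → open
col 2: top cell = '.' → open
col 3: top cell = '.' → open
col 4: top cell = '.' → open
col 5: top cell = '.' → open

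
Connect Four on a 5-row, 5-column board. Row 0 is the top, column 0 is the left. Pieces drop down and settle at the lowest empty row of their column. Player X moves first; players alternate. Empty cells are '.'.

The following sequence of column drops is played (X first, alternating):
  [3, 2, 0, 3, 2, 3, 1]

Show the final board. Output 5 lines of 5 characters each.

Move 1: X drops in col 3, lands at row 4
Move 2: O drops in col 2, lands at row 4
Move 3: X drops in col 0, lands at row 4
Move 4: O drops in col 3, lands at row 3
Move 5: X drops in col 2, lands at row 3
Move 6: O drops in col 3, lands at row 2
Move 7: X drops in col 1, lands at row 4

Answer: .....
.....
...O.
..XO.
XXOX.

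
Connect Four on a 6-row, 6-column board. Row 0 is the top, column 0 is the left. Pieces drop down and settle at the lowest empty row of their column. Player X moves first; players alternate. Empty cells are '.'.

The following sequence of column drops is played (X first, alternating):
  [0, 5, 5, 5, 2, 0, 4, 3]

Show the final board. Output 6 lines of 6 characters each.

Answer: ......
......
......
.....O
O....X
X.XOXO

Derivation:
Move 1: X drops in col 0, lands at row 5
Move 2: O drops in col 5, lands at row 5
Move 3: X drops in col 5, lands at row 4
Move 4: O drops in col 5, lands at row 3
Move 5: X drops in col 2, lands at row 5
Move 6: O drops in col 0, lands at row 4
Move 7: X drops in col 4, lands at row 5
Move 8: O drops in col 3, lands at row 5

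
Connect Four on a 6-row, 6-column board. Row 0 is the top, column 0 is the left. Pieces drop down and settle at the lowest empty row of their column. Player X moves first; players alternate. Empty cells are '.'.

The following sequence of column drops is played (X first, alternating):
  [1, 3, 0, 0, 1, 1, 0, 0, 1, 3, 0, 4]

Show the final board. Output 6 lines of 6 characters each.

Answer: ......
X.....
OX....
XO....
OX.O..
XX.OO.

Derivation:
Move 1: X drops in col 1, lands at row 5
Move 2: O drops in col 3, lands at row 5
Move 3: X drops in col 0, lands at row 5
Move 4: O drops in col 0, lands at row 4
Move 5: X drops in col 1, lands at row 4
Move 6: O drops in col 1, lands at row 3
Move 7: X drops in col 0, lands at row 3
Move 8: O drops in col 0, lands at row 2
Move 9: X drops in col 1, lands at row 2
Move 10: O drops in col 3, lands at row 4
Move 11: X drops in col 0, lands at row 1
Move 12: O drops in col 4, lands at row 5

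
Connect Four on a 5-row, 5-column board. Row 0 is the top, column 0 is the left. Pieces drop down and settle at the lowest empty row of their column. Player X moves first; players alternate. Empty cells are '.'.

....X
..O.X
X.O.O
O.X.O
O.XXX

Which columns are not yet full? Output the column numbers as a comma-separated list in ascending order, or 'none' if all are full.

col 0: top cell = '.' → open
col 1: top cell = '.' → open
col 2: top cell = '.' → open
col 3: top cell = '.' → open
col 4: top cell = 'X' → FULL

Answer: 0,1,2,3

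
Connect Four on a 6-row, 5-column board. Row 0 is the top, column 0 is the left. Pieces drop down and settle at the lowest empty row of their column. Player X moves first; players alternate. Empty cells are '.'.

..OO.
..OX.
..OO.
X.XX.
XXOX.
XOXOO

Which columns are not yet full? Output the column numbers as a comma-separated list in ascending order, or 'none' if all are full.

Answer: 0,1,4

Derivation:
col 0: top cell = '.' → open
col 1: top cell = '.' → open
col 2: top cell = 'O' → FULL
col 3: top cell = 'O' → FULL
col 4: top cell = '.' → open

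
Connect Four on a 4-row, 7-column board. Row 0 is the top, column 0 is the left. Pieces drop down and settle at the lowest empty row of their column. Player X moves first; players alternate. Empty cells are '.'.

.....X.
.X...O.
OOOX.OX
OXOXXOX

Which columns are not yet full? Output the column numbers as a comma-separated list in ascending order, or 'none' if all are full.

Answer: 0,1,2,3,4,6

Derivation:
col 0: top cell = '.' → open
col 1: top cell = '.' → open
col 2: top cell = '.' → open
col 3: top cell = '.' → open
col 4: top cell = '.' → open
col 5: top cell = 'X' → FULL
col 6: top cell = '.' → open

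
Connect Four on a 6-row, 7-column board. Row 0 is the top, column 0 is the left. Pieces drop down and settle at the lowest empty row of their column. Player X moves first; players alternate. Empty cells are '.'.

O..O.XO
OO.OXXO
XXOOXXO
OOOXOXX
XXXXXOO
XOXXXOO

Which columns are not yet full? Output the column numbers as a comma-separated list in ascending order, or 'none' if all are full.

col 0: top cell = 'O' → FULL
col 1: top cell = '.' → open
col 2: top cell = '.' → open
col 3: top cell = 'O' → FULL
col 4: top cell = '.' → open
col 5: top cell = 'X' → FULL
col 6: top cell = 'O' → FULL

Answer: 1,2,4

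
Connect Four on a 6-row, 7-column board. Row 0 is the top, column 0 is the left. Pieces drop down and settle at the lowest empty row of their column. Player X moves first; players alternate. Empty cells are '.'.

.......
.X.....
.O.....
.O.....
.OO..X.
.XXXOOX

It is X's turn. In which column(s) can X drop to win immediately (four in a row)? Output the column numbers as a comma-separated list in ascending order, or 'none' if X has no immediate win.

col 0: drop X → WIN!
col 1: drop X → no win
col 2: drop X → no win
col 3: drop X → no win
col 4: drop X → no win
col 5: drop X → no win
col 6: drop X → no win

Answer: 0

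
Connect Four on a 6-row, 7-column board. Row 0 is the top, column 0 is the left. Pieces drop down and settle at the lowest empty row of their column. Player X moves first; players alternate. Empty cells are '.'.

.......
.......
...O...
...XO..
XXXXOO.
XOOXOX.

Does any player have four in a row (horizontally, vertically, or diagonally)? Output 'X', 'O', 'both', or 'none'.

X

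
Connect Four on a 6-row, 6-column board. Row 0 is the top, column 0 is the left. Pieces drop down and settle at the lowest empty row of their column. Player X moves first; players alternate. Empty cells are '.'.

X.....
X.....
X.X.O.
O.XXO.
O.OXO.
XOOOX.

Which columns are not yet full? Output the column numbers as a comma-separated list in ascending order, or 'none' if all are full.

col 0: top cell = 'X' → FULL
col 1: top cell = '.' → open
col 2: top cell = '.' → open
col 3: top cell = '.' → open
col 4: top cell = '.' → open
col 5: top cell = '.' → open

Answer: 1,2,3,4,5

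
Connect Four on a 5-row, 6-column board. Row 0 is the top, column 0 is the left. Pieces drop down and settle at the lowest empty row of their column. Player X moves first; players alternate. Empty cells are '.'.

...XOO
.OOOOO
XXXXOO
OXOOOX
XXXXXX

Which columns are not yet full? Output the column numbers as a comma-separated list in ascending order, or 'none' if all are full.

col 0: top cell = '.' → open
col 1: top cell = '.' → open
col 2: top cell = '.' → open
col 3: top cell = 'X' → FULL
col 4: top cell = 'O' → FULL
col 5: top cell = 'O' → FULL

Answer: 0,1,2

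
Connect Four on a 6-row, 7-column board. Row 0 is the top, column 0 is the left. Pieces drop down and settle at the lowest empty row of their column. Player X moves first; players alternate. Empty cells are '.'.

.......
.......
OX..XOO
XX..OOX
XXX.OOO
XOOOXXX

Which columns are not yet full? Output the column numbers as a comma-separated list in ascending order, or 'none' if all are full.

col 0: top cell = '.' → open
col 1: top cell = '.' → open
col 2: top cell = '.' → open
col 3: top cell = '.' → open
col 4: top cell = '.' → open
col 5: top cell = '.' → open
col 6: top cell = '.' → open

Answer: 0,1,2,3,4,5,6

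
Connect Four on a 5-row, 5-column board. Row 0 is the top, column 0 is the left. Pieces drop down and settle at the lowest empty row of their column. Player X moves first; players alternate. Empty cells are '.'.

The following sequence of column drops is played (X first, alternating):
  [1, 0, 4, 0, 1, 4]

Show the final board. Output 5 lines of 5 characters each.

Answer: .....
.....
.....
OX..O
OX..X

Derivation:
Move 1: X drops in col 1, lands at row 4
Move 2: O drops in col 0, lands at row 4
Move 3: X drops in col 4, lands at row 4
Move 4: O drops in col 0, lands at row 3
Move 5: X drops in col 1, lands at row 3
Move 6: O drops in col 4, lands at row 3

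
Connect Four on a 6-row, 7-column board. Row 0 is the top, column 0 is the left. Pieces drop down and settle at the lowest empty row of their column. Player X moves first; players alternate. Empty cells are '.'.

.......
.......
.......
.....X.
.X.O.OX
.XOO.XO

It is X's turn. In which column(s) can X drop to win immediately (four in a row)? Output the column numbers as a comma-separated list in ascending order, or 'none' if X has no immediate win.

col 0: drop X → no win
col 1: drop X → no win
col 2: drop X → no win
col 3: drop X → no win
col 4: drop X → no win
col 5: drop X → no win
col 6: drop X → no win

Answer: none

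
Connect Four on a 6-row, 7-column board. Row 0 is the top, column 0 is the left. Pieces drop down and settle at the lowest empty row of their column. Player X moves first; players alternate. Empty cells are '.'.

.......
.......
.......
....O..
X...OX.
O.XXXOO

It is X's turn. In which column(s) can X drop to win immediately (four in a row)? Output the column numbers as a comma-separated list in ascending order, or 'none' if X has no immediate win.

Answer: 1

Derivation:
col 0: drop X → no win
col 1: drop X → WIN!
col 2: drop X → no win
col 3: drop X → no win
col 4: drop X → no win
col 5: drop X → no win
col 6: drop X → no win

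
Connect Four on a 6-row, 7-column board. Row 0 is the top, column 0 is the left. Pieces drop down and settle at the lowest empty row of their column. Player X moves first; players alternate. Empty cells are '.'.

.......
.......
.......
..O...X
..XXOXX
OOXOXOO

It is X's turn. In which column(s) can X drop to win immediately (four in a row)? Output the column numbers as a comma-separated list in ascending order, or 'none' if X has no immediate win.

col 0: drop X → no win
col 1: drop X → no win
col 2: drop X → no win
col 3: drop X → no win
col 4: drop X → no win
col 5: drop X → no win
col 6: drop X → no win

Answer: none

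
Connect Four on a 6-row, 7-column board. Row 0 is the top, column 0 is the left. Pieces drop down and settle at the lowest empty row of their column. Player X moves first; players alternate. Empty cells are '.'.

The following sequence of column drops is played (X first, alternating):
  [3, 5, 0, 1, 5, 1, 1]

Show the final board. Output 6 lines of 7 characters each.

Answer: .......
.......
.......
.X.....
.O...X.
XO.X.O.

Derivation:
Move 1: X drops in col 3, lands at row 5
Move 2: O drops in col 5, lands at row 5
Move 3: X drops in col 0, lands at row 5
Move 4: O drops in col 1, lands at row 5
Move 5: X drops in col 5, lands at row 4
Move 6: O drops in col 1, lands at row 4
Move 7: X drops in col 1, lands at row 3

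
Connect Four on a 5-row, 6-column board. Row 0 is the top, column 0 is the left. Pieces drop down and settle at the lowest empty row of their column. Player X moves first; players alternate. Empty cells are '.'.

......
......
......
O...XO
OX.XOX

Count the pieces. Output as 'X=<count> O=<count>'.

X=4 O=4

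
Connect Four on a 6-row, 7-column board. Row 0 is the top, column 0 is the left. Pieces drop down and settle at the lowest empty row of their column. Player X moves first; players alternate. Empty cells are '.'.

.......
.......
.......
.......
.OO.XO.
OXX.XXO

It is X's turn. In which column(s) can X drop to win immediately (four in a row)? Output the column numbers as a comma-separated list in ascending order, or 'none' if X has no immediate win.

col 0: drop X → no win
col 1: drop X → no win
col 2: drop X → no win
col 3: drop X → WIN!
col 4: drop X → no win
col 5: drop X → no win
col 6: drop X → no win

Answer: 3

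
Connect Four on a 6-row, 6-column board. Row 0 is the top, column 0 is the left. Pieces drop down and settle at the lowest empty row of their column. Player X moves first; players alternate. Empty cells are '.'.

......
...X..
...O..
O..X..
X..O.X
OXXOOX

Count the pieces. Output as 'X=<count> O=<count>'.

X=7 O=6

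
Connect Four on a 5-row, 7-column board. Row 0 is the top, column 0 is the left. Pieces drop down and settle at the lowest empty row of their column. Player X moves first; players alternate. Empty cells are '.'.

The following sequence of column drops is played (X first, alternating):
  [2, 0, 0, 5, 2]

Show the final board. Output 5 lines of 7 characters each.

Answer: .......
.......
.......
X.X....
O.X..O.

Derivation:
Move 1: X drops in col 2, lands at row 4
Move 2: O drops in col 0, lands at row 4
Move 3: X drops in col 0, lands at row 3
Move 4: O drops in col 5, lands at row 4
Move 5: X drops in col 2, lands at row 3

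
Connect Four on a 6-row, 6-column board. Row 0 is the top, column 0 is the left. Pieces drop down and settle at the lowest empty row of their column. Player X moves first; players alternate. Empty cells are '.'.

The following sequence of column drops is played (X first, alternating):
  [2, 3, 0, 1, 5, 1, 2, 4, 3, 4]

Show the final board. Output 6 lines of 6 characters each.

Move 1: X drops in col 2, lands at row 5
Move 2: O drops in col 3, lands at row 5
Move 3: X drops in col 0, lands at row 5
Move 4: O drops in col 1, lands at row 5
Move 5: X drops in col 5, lands at row 5
Move 6: O drops in col 1, lands at row 4
Move 7: X drops in col 2, lands at row 4
Move 8: O drops in col 4, lands at row 5
Move 9: X drops in col 3, lands at row 4
Move 10: O drops in col 4, lands at row 4

Answer: ......
......
......
......
.OXXO.
XOXOOX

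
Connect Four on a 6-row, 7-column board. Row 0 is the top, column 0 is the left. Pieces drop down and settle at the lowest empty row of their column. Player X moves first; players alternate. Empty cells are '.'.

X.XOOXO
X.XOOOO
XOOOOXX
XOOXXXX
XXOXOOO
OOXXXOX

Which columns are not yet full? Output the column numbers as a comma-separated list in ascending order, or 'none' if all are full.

Answer: 1

Derivation:
col 0: top cell = 'X' → FULL
col 1: top cell = '.' → open
col 2: top cell = 'X' → FULL
col 3: top cell = 'O' → FULL
col 4: top cell = 'O' → FULL
col 5: top cell = 'X' → FULL
col 6: top cell = 'O' → FULL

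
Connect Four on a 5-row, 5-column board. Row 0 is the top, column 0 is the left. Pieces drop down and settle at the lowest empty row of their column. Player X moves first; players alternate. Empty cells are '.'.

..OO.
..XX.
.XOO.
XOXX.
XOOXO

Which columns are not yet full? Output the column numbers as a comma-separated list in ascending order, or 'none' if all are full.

col 0: top cell = '.' → open
col 1: top cell = '.' → open
col 2: top cell = 'O' → FULL
col 3: top cell = 'O' → FULL
col 4: top cell = '.' → open

Answer: 0,1,4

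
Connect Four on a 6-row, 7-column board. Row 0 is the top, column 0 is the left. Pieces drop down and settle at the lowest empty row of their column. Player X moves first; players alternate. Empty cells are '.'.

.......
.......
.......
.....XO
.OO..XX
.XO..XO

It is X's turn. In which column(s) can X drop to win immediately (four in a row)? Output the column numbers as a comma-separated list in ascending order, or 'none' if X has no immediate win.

Answer: 5

Derivation:
col 0: drop X → no win
col 1: drop X → no win
col 2: drop X → no win
col 3: drop X → no win
col 4: drop X → no win
col 5: drop X → WIN!
col 6: drop X → no win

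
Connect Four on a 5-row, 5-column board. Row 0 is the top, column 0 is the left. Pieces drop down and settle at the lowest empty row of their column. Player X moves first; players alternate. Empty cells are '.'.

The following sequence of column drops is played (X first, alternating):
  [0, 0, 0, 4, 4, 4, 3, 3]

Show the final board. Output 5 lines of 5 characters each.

Move 1: X drops in col 0, lands at row 4
Move 2: O drops in col 0, lands at row 3
Move 3: X drops in col 0, lands at row 2
Move 4: O drops in col 4, lands at row 4
Move 5: X drops in col 4, lands at row 3
Move 6: O drops in col 4, lands at row 2
Move 7: X drops in col 3, lands at row 4
Move 8: O drops in col 3, lands at row 3

Answer: .....
.....
X...O
O..OX
X..XO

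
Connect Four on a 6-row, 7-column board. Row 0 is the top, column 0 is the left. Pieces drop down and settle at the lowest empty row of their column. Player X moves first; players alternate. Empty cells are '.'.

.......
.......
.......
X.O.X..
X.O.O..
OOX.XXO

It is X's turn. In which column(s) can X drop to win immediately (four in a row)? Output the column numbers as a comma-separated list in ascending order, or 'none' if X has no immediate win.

col 0: drop X → no win
col 1: drop X → no win
col 2: drop X → no win
col 3: drop X → WIN!
col 4: drop X → no win
col 5: drop X → no win
col 6: drop X → no win

Answer: 3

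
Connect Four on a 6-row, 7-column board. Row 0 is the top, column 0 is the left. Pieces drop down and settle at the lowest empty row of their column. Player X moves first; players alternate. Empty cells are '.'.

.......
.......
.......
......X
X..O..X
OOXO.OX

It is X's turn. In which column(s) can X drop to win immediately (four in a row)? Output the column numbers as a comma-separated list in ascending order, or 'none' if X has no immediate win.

col 0: drop X → no win
col 1: drop X → no win
col 2: drop X → no win
col 3: drop X → no win
col 4: drop X → no win
col 5: drop X → no win
col 6: drop X → WIN!

Answer: 6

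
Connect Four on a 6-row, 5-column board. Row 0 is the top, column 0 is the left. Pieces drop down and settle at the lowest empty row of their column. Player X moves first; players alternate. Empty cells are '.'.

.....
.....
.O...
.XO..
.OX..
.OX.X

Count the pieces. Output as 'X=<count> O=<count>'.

X=4 O=4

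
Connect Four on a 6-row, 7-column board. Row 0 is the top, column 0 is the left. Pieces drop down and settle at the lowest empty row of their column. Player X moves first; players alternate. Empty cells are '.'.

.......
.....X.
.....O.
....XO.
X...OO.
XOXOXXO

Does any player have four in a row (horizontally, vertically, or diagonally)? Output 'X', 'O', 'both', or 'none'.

none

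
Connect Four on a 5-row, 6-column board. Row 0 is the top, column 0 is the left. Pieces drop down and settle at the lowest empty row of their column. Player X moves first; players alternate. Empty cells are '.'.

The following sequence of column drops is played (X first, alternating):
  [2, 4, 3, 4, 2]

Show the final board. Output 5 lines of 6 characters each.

Move 1: X drops in col 2, lands at row 4
Move 2: O drops in col 4, lands at row 4
Move 3: X drops in col 3, lands at row 4
Move 4: O drops in col 4, lands at row 3
Move 5: X drops in col 2, lands at row 3

Answer: ......
......
......
..X.O.
..XXO.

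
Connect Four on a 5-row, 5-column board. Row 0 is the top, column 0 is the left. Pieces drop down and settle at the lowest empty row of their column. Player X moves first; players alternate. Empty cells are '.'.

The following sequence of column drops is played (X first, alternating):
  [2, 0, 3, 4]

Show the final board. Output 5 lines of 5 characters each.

Move 1: X drops in col 2, lands at row 4
Move 2: O drops in col 0, lands at row 4
Move 3: X drops in col 3, lands at row 4
Move 4: O drops in col 4, lands at row 4

Answer: .....
.....
.....
.....
O.XXO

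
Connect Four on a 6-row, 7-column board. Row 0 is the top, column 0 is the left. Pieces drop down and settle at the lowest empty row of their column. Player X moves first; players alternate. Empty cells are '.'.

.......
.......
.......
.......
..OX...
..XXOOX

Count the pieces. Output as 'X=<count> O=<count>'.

X=4 O=3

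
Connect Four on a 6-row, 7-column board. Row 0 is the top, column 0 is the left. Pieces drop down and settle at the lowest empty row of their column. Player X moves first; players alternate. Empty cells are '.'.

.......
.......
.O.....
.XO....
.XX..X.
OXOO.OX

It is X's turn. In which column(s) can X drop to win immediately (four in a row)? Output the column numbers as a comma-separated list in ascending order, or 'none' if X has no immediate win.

Answer: none

Derivation:
col 0: drop X → no win
col 1: drop X → no win
col 2: drop X → no win
col 3: drop X → no win
col 4: drop X → no win
col 5: drop X → no win
col 6: drop X → no win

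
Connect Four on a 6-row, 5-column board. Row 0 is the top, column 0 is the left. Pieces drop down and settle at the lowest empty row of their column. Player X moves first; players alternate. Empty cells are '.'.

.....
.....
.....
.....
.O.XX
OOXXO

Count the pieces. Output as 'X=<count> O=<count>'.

X=4 O=4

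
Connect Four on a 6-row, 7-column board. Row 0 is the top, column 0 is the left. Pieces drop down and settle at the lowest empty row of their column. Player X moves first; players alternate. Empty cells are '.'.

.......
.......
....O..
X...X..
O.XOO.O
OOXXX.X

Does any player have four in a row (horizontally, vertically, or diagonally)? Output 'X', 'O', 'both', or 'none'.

none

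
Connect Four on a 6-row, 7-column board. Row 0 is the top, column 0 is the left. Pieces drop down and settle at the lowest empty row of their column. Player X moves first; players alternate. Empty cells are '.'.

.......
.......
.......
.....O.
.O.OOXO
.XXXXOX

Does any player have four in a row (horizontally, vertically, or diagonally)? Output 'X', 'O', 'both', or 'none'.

X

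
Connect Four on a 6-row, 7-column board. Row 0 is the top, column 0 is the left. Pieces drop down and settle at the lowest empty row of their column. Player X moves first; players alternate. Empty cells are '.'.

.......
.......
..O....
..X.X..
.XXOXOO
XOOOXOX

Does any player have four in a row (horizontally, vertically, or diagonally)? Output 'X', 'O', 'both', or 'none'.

none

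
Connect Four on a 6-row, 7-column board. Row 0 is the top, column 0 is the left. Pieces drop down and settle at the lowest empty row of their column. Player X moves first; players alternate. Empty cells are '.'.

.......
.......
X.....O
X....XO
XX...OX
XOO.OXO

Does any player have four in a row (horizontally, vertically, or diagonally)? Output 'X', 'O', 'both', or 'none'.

X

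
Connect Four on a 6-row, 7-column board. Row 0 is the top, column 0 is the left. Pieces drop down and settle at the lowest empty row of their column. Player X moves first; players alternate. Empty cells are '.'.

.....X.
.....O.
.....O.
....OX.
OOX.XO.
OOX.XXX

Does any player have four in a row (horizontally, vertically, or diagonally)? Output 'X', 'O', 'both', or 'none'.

none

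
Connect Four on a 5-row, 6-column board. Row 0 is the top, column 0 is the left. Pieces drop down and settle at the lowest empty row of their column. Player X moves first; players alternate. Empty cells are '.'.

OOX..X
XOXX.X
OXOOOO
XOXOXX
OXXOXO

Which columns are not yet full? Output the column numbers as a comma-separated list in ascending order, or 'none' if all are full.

Answer: 3,4

Derivation:
col 0: top cell = 'O' → FULL
col 1: top cell = 'O' → FULL
col 2: top cell = 'X' → FULL
col 3: top cell = '.' → open
col 4: top cell = '.' → open
col 5: top cell = 'X' → FULL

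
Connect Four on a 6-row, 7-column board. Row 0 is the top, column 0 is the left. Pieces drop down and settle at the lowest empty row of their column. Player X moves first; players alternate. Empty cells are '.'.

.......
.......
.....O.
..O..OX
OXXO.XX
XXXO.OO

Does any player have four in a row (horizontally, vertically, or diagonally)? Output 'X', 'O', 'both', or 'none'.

none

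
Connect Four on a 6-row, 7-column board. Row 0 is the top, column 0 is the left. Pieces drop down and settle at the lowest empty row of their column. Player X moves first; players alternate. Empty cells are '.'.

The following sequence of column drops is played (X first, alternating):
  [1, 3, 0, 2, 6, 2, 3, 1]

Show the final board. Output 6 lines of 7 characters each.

Move 1: X drops in col 1, lands at row 5
Move 2: O drops in col 3, lands at row 5
Move 3: X drops in col 0, lands at row 5
Move 4: O drops in col 2, lands at row 5
Move 5: X drops in col 6, lands at row 5
Move 6: O drops in col 2, lands at row 4
Move 7: X drops in col 3, lands at row 4
Move 8: O drops in col 1, lands at row 4

Answer: .......
.......
.......
.......
.OOX...
XXOO..X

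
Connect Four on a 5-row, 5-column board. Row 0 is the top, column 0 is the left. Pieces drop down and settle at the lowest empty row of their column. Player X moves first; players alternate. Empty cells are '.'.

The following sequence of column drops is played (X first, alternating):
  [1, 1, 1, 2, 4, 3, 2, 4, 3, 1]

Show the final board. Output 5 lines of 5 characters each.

Move 1: X drops in col 1, lands at row 4
Move 2: O drops in col 1, lands at row 3
Move 3: X drops in col 1, lands at row 2
Move 4: O drops in col 2, lands at row 4
Move 5: X drops in col 4, lands at row 4
Move 6: O drops in col 3, lands at row 4
Move 7: X drops in col 2, lands at row 3
Move 8: O drops in col 4, lands at row 3
Move 9: X drops in col 3, lands at row 3
Move 10: O drops in col 1, lands at row 1

Answer: .....
.O...
.X...
.OXXO
.XOOX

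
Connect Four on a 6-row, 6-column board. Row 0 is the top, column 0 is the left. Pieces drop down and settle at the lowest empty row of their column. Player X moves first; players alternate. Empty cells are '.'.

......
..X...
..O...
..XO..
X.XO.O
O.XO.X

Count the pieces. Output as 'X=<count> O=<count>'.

X=6 O=6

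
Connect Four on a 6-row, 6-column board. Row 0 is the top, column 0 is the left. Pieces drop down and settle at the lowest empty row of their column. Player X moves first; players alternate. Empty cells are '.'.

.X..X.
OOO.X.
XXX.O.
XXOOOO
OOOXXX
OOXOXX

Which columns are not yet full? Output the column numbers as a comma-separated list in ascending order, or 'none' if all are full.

col 0: top cell = '.' → open
col 1: top cell = 'X' → FULL
col 2: top cell = '.' → open
col 3: top cell = '.' → open
col 4: top cell = 'X' → FULL
col 5: top cell = '.' → open

Answer: 0,2,3,5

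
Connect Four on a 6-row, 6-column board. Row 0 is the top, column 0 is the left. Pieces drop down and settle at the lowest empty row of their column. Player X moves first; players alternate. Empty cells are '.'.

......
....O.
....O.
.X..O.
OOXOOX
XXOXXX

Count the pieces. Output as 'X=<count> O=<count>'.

X=8 O=8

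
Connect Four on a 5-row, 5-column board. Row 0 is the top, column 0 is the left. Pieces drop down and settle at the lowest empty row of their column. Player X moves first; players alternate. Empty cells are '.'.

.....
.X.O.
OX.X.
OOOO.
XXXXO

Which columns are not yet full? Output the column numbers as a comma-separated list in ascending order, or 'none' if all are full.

col 0: top cell = '.' → open
col 1: top cell = '.' → open
col 2: top cell = '.' → open
col 3: top cell = '.' → open
col 4: top cell = '.' → open

Answer: 0,1,2,3,4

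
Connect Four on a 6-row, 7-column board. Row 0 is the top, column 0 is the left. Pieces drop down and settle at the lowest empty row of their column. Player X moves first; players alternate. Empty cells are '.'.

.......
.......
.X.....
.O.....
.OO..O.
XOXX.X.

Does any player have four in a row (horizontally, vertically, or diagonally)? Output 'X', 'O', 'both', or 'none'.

none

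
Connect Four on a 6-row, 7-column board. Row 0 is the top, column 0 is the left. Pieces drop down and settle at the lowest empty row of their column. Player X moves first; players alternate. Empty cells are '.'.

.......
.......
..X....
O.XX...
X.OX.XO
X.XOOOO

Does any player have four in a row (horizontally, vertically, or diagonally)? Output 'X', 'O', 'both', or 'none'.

O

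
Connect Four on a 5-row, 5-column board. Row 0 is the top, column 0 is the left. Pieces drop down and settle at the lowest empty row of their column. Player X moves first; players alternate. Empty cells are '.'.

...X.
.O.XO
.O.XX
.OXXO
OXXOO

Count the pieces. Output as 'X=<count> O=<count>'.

X=8 O=8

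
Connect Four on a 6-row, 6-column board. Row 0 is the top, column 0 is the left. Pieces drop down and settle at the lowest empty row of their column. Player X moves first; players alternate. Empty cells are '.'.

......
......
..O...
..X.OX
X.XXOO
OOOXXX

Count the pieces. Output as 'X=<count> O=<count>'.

X=8 O=7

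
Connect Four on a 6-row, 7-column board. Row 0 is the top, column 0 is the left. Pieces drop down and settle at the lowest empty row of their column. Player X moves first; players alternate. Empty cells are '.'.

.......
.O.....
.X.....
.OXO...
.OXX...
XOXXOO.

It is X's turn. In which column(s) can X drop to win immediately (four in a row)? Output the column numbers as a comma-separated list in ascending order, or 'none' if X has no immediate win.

Answer: 2

Derivation:
col 0: drop X → no win
col 1: drop X → no win
col 2: drop X → WIN!
col 3: drop X → no win
col 4: drop X → no win
col 5: drop X → no win
col 6: drop X → no win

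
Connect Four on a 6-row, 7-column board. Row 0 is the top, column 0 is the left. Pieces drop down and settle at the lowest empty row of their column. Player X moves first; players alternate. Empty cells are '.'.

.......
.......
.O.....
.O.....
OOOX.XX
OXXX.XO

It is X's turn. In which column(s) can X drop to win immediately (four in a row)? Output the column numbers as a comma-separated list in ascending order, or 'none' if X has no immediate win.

col 0: drop X → no win
col 1: drop X → no win
col 2: drop X → no win
col 3: drop X → no win
col 4: drop X → WIN!
col 5: drop X → no win
col 6: drop X → no win

Answer: 4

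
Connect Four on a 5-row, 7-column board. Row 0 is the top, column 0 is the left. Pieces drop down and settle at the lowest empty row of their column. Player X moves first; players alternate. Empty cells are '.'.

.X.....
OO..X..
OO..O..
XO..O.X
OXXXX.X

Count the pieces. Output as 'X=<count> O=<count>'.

X=9 O=8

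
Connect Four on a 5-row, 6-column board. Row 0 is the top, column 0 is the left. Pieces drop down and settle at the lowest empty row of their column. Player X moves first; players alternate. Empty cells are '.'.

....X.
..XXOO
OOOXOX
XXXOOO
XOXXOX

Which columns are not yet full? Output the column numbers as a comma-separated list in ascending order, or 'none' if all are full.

Answer: 0,1,2,3,5

Derivation:
col 0: top cell = '.' → open
col 1: top cell = '.' → open
col 2: top cell = '.' → open
col 3: top cell = '.' → open
col 4: top cell = 'X' → FULL
col 5: top cell = '.' → open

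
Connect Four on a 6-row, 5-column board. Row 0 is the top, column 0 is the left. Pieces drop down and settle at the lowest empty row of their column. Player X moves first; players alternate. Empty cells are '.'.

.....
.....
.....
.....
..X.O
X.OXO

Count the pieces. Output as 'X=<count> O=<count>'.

X=3 O=3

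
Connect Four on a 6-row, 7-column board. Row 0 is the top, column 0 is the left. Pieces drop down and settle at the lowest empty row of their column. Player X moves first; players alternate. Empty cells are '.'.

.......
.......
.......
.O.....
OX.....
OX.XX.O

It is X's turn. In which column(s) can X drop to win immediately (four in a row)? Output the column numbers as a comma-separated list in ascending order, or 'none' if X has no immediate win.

col 0: drop X → no win
col 1: drop X → no win
col 2: drop X → WIN!
col 3: drop X → no win
col 4: drop X → no win
col 5: drop X → no win
col 6: drop X → no win

Answer: 2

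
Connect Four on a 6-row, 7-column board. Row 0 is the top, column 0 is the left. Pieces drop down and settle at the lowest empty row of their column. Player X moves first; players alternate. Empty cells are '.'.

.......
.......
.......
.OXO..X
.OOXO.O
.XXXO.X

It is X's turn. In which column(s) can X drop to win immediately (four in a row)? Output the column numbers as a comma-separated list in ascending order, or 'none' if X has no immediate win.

Answer: 0

Derivation:
col 0: drop X → WIN!
col 1: drop X → no win
col 2: drop X → no win
col 3: drop X → no win
col 4: drop X → no win
col 5: drop X → no win
col 6: drop X → no win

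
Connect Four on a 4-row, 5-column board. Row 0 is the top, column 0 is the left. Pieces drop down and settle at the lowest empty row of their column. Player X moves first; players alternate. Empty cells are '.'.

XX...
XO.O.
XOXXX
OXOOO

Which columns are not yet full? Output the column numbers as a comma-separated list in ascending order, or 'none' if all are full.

col 0: top cell = 'X' → FULL
col 1: top cell = 'X' → FULL
col 2: top cell = '.' → open
col 3: top cell = '.' → open
col 4: top cell = '.' → open

Answer: 2,3,4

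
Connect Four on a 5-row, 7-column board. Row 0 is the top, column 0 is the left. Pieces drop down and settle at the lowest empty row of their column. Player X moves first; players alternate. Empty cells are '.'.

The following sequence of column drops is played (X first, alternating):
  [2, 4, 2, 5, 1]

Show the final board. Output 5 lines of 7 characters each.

Answer: .......
.......
.......
..X....
.XX.OO.

Derivation:
Move 1: X drops in col 2, lands at row 4
Move 2: O drops in col 4, lands at row 4
Move 3: X drops in col 2, lands at row 3
Move 4: O drops in col 5, lands at row 4
Move 5: X drops in col 1, lands at row 4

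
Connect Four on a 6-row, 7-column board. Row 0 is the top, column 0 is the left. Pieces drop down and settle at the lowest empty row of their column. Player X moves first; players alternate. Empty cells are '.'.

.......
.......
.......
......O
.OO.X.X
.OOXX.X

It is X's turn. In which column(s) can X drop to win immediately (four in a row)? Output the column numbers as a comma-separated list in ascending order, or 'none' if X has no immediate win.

col 0: drop X → no win
col 1: drop X → no win
col 2: drop X → no win
col 3: drop X → no win
col 4: drop X → no win
col 5: drop X → WIN!
col 6: drop X → no win

Answer: 5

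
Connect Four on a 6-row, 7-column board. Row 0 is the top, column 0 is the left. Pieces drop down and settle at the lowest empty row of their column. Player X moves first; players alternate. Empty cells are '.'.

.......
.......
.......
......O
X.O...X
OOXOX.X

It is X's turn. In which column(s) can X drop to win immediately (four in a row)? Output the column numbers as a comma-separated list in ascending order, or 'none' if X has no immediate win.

Answer: none

Derivation:
col 0: drop X → no win
col 1: drop X → no win
col 2: drop X → no win
col 3: drop X → no win
col 4: drop X → no win
col 5: drop X → no win
col 6: drop X → no win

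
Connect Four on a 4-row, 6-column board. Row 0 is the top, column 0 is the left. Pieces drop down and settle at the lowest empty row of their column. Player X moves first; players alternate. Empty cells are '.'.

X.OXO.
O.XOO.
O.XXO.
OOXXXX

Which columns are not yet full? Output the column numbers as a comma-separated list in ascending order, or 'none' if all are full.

Answer: 1,5

Derivation:
col 0: top cell = 'X' → FULL
col 1: top cell = '.' → open
col 2: top cell = 'O' → FULL
col 3: top cell = 'X' → FULL
col 4: top cell = 'O' → FULL
col 5: top cell = '.' → open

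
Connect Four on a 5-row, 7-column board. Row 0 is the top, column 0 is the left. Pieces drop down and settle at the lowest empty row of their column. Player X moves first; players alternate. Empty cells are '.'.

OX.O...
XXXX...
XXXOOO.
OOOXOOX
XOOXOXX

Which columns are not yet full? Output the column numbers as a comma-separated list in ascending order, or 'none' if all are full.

col 0: top cell = 'O' → FULL
col 1: top cell = 'X' → FULL
col 2: top cell = '.' → open
col 3: top cell = 'O' → FULL
col 4: top cell = '.' → open
col 5: top cell = '.' → open
col 6: top cell = '.' → open

Answer: 2,4,5,6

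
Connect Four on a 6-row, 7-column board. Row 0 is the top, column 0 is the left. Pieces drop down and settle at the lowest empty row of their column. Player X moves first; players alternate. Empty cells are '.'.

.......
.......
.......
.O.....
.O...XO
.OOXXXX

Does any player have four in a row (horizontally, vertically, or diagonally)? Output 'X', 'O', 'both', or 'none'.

X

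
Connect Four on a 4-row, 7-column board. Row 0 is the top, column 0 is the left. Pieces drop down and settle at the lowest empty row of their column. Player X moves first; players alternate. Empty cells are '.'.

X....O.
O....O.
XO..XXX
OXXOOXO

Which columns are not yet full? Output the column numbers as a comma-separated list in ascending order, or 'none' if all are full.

col 0: top cell = 'X' → FULL
col 1: top cell = '.' → open
col 2: top cell = '.' → open
col 3: top cell = '.' → open
col 4: top cell = '.' → open
col 5: top cell = 'O' → FULL
col 6: top cell = '.' → open

Answer: 1,2,3,4,6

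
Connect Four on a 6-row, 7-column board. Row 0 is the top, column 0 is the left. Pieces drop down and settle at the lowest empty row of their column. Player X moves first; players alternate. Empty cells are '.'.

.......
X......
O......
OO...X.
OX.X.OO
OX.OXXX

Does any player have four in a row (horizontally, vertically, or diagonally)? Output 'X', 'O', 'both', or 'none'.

O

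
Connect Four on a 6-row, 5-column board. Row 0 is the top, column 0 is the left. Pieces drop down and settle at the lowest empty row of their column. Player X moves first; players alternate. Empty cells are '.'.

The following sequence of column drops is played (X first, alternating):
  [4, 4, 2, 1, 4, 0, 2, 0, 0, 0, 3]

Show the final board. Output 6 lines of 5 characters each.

Answer: .....
.....
O....
X...X
O.X.O
OOXXX

Derivation:
Move 1: X drops in col 4, lands at row 5
Move 2: O drops in col 4, lands at row 4
Move 3: X drops in col 2, lands at row 5
Move 4: O drops in col 1, lands at row 5
Move 5: X drops in col 4, lands at row 3
Move 6: O drops in col 0, lands at row 5
Move 7: X drops in col 2, lands at row 4
Move 8: O drops in col 0, lands at row 4
Move 9: X drops in col 0, lands at row 3
Move 10: O drops in col 0, lands at row 2
Move 11: X drops in col 3, lands at row 5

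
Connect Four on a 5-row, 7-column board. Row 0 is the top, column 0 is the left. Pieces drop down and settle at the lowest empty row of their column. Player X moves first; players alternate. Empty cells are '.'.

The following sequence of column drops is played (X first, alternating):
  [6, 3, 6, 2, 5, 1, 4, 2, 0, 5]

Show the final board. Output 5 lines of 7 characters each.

Answer: .......
.......
.......
..O..OX
XOOOXXX

Derivation:
Move 1: X drops in col 6, lands at row 4
Move 2: O drops in col 3, lands at row 4
Move 3: X drops in col 6, lands at row 3
Move 4: O drops in col 2, lands at row 4
Move 5: X drops in col 5, lands at row 4
Move 6: O drops in col 1, lands at row 4
Move 7: X drops in col 4, lands at row 4
Move 8: O drops in col 2, lands at row 3
Move 9: X drops in col 0, lands at row 4
Move 10: O drops in col 5, lands at row 3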